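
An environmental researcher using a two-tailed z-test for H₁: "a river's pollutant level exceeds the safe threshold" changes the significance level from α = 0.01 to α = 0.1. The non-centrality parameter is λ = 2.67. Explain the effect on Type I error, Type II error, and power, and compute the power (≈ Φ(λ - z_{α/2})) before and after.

Increasing α from 0.01 to 0.1:
• Type I error rate increases (α is the Type I rate by definition).
• Critical value moves from z_{α/2} = 2.576 to 1.645, so power = Φ(λ - z_{α/2}) goes from Φ(2.67 - 2.576) = 0.537 to Φ(2.67 - 1.645) = 0.847.
• Type II error rate β = 1 - power therefore decreases (0.463 → 0.153).
Appropriate when false negatives are costly — here, allowing unsafe pollution to continue.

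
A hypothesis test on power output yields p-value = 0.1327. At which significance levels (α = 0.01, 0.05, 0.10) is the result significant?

p = 0.1327. Not significant at any of the given levels.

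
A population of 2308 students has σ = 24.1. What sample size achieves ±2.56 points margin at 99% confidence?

Without FPC: n₀ = (2.576×24.1/2.56)² = 588.093. With FPC: n = n₀N/(n₀+N-1) = 468.8 → n = 469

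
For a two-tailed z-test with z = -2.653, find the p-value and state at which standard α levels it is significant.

p = 2·P(Z > |-2.653|) = 2·(1 - Φ(2.653)) ≈ 0.008. Significant at α = 0.1; Significant at α = 0.05; Significant at α = 0.01.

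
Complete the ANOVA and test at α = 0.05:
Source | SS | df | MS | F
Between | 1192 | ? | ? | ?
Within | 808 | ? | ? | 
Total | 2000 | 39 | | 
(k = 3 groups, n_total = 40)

df_between = 2, df_within = 37. MS_between = 596.0, MS_within = 21.84. F = 27.292, F_crit ≈ 3.252. Reject H₀.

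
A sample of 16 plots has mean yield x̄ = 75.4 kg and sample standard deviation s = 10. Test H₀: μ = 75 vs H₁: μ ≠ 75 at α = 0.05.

t = (x̄ - μ₀)/(s/√n) = (75.4 - 75)/(10/√16) = 0.16. df = 15, critical t = ±2.131. Fail to reject H₀.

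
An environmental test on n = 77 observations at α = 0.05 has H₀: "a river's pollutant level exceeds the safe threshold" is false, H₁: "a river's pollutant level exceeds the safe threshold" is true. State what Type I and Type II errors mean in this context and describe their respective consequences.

Type I (false positive): concluding that a river's pollutant level exceeds the safe threshold when it is not — shutting down a compliant factory unnecessarily. Type II (false negative): failing to conclude that a river's pollutant level exceeds the safe threshold when it is — allowing unsafe pollution to continue. Which is costlier depends on domain priorities and is a judgement call rather than a statistical fact.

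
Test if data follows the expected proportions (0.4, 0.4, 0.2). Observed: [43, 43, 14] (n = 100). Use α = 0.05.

Expected: [40.0, 40.0, 20.0]. χ² = 2.25. df = 2, critical = 5.991. Fail to reject H₀.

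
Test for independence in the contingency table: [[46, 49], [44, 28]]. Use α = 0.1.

χ² = 2.654. df = 1, critical = 2.706. Fail to reject H₀. No evidence of dependence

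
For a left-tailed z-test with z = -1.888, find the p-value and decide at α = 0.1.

p = P(Z < -1.888) = Φ(-1.888) ≈ 0.0295. Since p < 0.1, reject H₀ (significant) at α = 0.1.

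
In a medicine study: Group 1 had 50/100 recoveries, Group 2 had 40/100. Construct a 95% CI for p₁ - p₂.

p̂₁ = 0.5, p̂₂ = 0.4. Difference = 0.1. CI = (-0.037, 0.237)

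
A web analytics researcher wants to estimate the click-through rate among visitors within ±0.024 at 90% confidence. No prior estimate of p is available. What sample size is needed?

Conservative approach: use p = 0.5 (maximizes p(1-p) = 0.25). n = z²(0.25)/E² = 1.645²×0.25/0.024² = 1174.5 → n = 1175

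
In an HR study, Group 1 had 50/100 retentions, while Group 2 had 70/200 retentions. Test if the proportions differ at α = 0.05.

p̂₁ = 0.5, p̂₂ = 0.35, pooled p̂ = 0.4. z = 2.5. Critical: ±1.96. Reject H₀.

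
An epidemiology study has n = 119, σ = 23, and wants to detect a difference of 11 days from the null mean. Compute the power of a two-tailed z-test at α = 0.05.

SE = σ/√n = 23/√119 = 2.108. Non-centrality λ = d/SE = 11/2.108 = 5.217. Power ≈ Φ(λ - z_{α/2}) = Φ(5.217 - 1.96) = Φ(3.257) = 0.999.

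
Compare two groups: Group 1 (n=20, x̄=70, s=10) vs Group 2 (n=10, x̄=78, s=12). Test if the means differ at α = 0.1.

Pooled sp = 10.68. t = -1.933, df = 28. Critical t = ±1.701. Reject H₀.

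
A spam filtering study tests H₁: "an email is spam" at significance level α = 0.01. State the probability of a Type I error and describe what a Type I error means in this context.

P(Type I error) = α = 0.01. A Type I error is rejecting H₀ when H₀ is actually true (false positive) — here, concluding that an email is spam when in fact this is not the case. Consequence: a legitimate email is sent to the spam folder and the user misses it.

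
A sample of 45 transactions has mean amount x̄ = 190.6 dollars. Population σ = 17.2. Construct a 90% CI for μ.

CI = x̄ ± z*(σ/√n) = 190.6 ± 1.645(17.2/√45) = 190.6 ± 4.22 = (186.38, 194.82)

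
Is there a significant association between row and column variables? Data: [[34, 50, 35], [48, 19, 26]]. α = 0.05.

χ² = 14.678. df = 2, critical = 5.991. Reject H₀. Variables are dependent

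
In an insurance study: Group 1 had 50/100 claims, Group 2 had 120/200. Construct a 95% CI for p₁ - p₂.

p̂₁ = 0.5, p̂₂ = 0.6. Difference = -0.1. CI = (-0.219, 0.019)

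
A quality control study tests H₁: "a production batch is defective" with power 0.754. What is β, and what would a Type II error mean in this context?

β = 1 - power = 1 - 0.754 = 0.246. A Type II error is failing to reject H₀ when H₀ is false (false negative) — here, failing to conclude that a production batch is defective when in fact it is true. Consequence: shipping a defective batch — faulty products reach customers.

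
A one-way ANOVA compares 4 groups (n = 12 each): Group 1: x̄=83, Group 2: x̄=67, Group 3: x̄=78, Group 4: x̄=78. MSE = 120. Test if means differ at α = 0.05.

Grand mean = 76.5. SS_between = 1644.0, MS_between = 548.0. F = 4.567, F_crit ≈ 2.816. Reject H₀.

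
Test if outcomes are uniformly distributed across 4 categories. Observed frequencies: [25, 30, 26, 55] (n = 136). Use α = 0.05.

Expected = 34 each. χ² = Σ(O-E)²/E = 17.706. df = 3, critical value = 7.815. Reject H₀.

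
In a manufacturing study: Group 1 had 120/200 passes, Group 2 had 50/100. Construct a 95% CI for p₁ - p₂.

p̂₁ = 0.6, p̂₂ = 0.5. Difference = 0.1. CI = (-0.019, 0.219)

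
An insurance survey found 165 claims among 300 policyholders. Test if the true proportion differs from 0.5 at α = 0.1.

p̂ = 0.55, p₀ = 0.5. z = (p̂ - p₀)/√(p₀(1-p₀)/n) = 1.732. Critical: ±1.645. Reject H₀.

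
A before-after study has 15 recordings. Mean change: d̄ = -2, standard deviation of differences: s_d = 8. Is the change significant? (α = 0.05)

t = d̄/(s_d/√n) = -2/(8/√15) = -0.968. df = 14, critical t = ±2.145. Fail to reject H₀.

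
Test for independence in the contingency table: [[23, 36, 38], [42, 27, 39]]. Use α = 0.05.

χ² = 6.28. df = 2, critical = 5.991. Reject H₀. Variables are dependent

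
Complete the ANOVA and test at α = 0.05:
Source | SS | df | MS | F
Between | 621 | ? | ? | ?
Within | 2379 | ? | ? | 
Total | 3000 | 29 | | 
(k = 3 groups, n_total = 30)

df_between = 2, df_within = 27. MS_between = 310.5, MS_within = 88.11. F = 3.524, F_crit ≈ 3.354. Reject H₀.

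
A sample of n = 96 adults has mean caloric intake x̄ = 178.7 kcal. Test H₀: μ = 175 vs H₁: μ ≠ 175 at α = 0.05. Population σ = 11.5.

z = (x̄ - μ₀)/(σ/√n) = (178.7 - 175)/(11.5/√96) = 3.152. Critical value: ±1.96. Since |3.152| > 1.96, Reject H₀.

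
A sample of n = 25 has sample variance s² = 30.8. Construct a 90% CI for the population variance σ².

df = 24. χ²_{0.05} = 36.415, χ²_{0.95} = 13.848. CI for σ² = ((n-1)s²/χ²_{α/2}, (n-1)s²/χ²_{1-α/2}) = (24·30.8/36.415, 24·30.8/13.848) = (20.3, 53.38)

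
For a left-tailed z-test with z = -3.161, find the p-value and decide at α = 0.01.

p = P(Z < -3.161) = Φ(-3.161) ≈ 0.0008. Since p < 0.01, reject H₀ (significant) at α = 0.01.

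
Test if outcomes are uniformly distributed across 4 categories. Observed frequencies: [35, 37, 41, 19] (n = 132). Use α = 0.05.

Expected = 33 each. χ² = Σ(O-E)²/E = 8.485. df = 3, critical value = 7.815. Reject H₀.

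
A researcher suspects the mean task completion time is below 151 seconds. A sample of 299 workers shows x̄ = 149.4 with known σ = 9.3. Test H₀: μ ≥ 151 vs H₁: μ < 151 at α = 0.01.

z = -2.975. Critical value: -2.33. Reject H₀.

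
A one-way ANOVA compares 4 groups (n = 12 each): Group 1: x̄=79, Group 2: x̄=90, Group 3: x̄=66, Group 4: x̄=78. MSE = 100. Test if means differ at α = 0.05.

Grand mean = 78.25. SS_between = 3465.0, MS_between = 1155.0. F = 11.55, F_crit ≈ 2.816. Reject H₀.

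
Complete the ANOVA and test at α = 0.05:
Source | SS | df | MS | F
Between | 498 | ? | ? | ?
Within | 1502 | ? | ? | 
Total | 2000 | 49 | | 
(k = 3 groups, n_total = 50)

df_between = 2, df_within = 47. MS_between = 249.0, MS_within = 31.96. F = 7.792, F_crit ≈ 3.195. Reject H₀.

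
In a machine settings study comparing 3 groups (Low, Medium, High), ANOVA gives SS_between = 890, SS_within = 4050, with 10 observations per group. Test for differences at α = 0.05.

df_between = 2, df_within = 27. F = MS_between/MS_within = 445.0/150.0 = 2.967. F_crit ≈ 3.354. Fail to reject H₀.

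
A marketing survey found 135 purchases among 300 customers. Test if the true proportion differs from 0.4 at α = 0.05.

p̂ = 0.45, p₀ = 0.4. z = (p̂ - p₀)/√(p₀(1-p₀)/n) = 1.768. Critical: ±1.96. Fail to reject H₀.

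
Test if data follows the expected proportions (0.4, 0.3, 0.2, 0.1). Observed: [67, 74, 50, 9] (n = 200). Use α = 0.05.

Expected: [80.0, 60.0, 40.0, 20.0]. χ² = 13.929. df = 3, critical = 7.815. Reject H₀.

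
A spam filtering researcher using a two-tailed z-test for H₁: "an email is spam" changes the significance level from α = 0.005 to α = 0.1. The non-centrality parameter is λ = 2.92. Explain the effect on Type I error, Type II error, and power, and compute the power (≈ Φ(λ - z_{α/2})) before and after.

Increasing α from 0.005 to 0.1:
• Type I error rate increases (α is the Type I rate by definition).
• Critical value moves from z_{α/2} = 2.807 to 1.645, so power = Φ(λ - z_{α/2}) goes from Φ(2.92 - 2.807) = 0.545 to Φ(2.92 - 1.645) = 0.899.
• Type II error rate β = 1 - power therefore decreases (0.455 → 0.101).
Appropriate when false negatives are costly — here, a spam email lands in the inbox.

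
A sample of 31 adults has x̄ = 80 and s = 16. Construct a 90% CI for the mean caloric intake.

CI = x̄ ± t*(s/√n) = 80 ± 1.697(16/√31) = (75.12, 84.88)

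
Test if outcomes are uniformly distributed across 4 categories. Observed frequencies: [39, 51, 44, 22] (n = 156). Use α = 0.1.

Expected = 39 each. χ² = Σ(O-E)²/E = 11.744. df = 3, critical value = 6.251. Reject H₀.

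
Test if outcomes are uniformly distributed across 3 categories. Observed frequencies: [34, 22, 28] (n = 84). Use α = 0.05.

Expected = 28 each. χ² = Σ(O-E)²/E = 2.571. df = 2, critical value = 5.991. Fail to reject H₀.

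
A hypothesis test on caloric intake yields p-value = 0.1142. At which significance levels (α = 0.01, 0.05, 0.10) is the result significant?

p = 0.1142. Not significant at any of the given levels.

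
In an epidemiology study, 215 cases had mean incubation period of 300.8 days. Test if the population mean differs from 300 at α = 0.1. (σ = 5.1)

z = (x̄ - μ₀)/(σ/√n) = (300.8 - 300)/(5.1/√215) = 2.3. Critical value: ±1.645. Since |2.3| > 1.645, Reject H₀.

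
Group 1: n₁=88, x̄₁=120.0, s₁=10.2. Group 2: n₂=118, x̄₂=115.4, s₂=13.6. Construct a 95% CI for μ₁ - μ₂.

Difference = 4.6. SE = √(10.2²/88 + 13.6²/118) = 1.658. CI = (1.35, 7.85)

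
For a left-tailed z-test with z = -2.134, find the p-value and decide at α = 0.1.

p = P(Z < -2.134) = Φ(-2.134) ≈ 0.0164. Since p < 0.1, reject H₀ (significant) at α = 0.1.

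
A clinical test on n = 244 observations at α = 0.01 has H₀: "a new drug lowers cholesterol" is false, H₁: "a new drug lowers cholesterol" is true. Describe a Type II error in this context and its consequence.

Type II error: failing to reject H₀ when it is false — concluding that a new drug lowers cholesterol is not supported when in fact it is. Consequence: shelving an effective drug — patients miss out on a treatment that would have helped.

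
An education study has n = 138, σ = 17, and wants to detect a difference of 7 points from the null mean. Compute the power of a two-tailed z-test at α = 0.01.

SE = σ/√n = 17/√138 = 1.447. Non-centrality λ = d/SE = 7/1.447 = 4.837. Power ≈ Φ(λ - z_{α/2}) = Φ(4.837 - 2.576) = Φ(2.261) = 0.988.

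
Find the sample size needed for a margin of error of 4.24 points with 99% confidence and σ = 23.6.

n = (z*σ/E)² = (2.576×23.6/4.24)² = 205.6 → n = 206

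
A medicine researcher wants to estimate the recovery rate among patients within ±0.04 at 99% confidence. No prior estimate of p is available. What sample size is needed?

Conservative approach: use p = 0.5 (maximizes p(1-p) = 0.25). n = z²(0.25)/E² = 2.576²×0.25/0.04² = 1036.8 → n = 1037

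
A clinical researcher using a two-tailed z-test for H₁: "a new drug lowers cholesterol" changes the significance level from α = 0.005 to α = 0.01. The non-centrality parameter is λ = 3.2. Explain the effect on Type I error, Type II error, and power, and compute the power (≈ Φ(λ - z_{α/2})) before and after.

Increasing α from 0.005 to 0.01:
• Type I error rate increases (α is the Type I rate by definition).
• Critical value moves from z_{α/2} = 2.807 to 2.576, so power = Φ(λ - z_{α/2}) goes from Φ(3.2 - 2.807) = 0.653 to Φ(3.2 - 2.576) = 0.734.
• Type II error rate β = 1 - power therefore decreases (0.347 → 0.266).
Appropriate when false negatives are costly — here, shelving an effective drug — patients miss out on a treatment that would have helped.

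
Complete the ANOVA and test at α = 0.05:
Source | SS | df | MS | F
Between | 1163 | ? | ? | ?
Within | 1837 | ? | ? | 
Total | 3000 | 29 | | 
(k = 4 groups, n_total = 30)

df_between = 3, df_within = 26. MS_between = 387.67, MS_within = 70.65. F = 5.487, F_crit ≈ 2.975. Reject H₀.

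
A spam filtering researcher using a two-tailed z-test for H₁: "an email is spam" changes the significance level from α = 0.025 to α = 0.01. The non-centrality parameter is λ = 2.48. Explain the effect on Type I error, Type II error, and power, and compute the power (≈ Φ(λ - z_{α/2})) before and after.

Decreasing α from 0.025 to 0.01:
• Type I error rate decreases (α is the Type I rate by definition).
• Critical value moves from z_{α/2} = 2.241 to 2.576, so power = Φ(λ - z_{α/2}) goes from Φ(2.48 - 2.241) = 0.594 to Φ(2.48 - 2.576) = 0.462.
• Type II error rate β = 1 - power therefore increases (0.406 → 0.538).
Appropriate when false positives are costly — here, a legitimate email is sent to the spam folder and the user misses it.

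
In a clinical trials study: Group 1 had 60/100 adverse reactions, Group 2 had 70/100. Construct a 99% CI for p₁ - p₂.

p̂₁ = 0.6, p̂₂ = 0.7. Difference = -0.1. CI = (-0.273, 0.073)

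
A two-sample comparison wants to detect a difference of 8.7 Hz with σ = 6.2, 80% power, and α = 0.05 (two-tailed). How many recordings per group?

n per group = 2(z_α/2 + z_β)²σ²/d² = 2×(1.96 + 0.84)²×6.2²/8.7² = 8.0 → n = 8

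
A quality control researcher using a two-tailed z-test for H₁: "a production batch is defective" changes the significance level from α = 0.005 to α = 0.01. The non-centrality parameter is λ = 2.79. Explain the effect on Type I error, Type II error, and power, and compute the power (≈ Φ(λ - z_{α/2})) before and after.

Increasing α from 0.005 to 0.01:
• Type I error rate increases (α is the Type I rate by definition).
• Critical value moves from z_{α/2} = 2.807 to 2.576, so power = Φ(λ - z_{α/2}) goes from Φ(2.79 - 2.807) = 0.493 to Φ(2.79 - 2.576) = 0.585.
• Type II error rate β = 1 - power therefore decreases (0.507 → 0.415).
Appropriate when false negatives are costly — here, shipping a defective batch — faulty products reach customers.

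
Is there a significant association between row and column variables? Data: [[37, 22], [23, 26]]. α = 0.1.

χ² = 2.697. df = 1, critical = 2.706. Fail to reject H₀. No evidence of dependence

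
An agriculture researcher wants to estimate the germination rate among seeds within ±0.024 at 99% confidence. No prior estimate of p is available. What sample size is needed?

Conservative approach: use p = 0.5 (maximizes p(1-p) = 0.25). n = z²(0.25)/E² = 2.576²×0.25/0.024² = 2880.1 → n = 2881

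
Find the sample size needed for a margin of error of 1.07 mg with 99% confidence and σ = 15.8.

n = (z*σ/E)² = (2.576×15.8/1.07)² = 1446.9 → n = 1447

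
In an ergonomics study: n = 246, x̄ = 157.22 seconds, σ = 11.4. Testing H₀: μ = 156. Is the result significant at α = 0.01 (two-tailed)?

z = (157.22 - 156)/(11.4/√246) = 1.679. Since |z| ≤ 2.576, not significant at α = 0.01.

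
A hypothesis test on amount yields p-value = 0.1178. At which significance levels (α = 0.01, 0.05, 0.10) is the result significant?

p = 0.1178. Not significant at any of the given levels.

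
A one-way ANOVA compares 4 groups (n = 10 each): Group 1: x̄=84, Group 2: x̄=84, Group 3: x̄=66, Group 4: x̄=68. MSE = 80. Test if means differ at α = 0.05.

Grand mean = 75.5. SS_between = 2910.0, MS_between = 970.0. F = 12.125, F_crit ≈ 2.866. Reject H₀.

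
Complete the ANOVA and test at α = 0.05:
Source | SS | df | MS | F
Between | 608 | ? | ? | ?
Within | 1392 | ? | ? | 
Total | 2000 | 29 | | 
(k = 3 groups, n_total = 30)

df_between = 2, df_within = 27. MS_between = 304.0, MS_within = 51.56. F = 5.897, F_crit ≈ 3.354. Reject H₀.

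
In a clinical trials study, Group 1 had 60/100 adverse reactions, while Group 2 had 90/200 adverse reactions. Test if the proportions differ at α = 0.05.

p̂₁ = 0.6, p̂₂ = 0.45, pooled p̂ = 0.5. z = 2.449. Critical: ±1.96. Reject H₀.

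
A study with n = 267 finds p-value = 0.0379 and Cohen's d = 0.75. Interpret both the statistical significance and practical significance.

Statistically significant (p = 0.0379 < 0.05). Cohen's d = 0.75 indicates a medium effect size. Both statistical and practical significance should be considered.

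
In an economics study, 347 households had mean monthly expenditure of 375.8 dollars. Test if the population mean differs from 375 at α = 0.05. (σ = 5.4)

z = (x̄ - μ₀)/(σ/√n) = (375.8 - 375)/(5.4/√347) = 2.76. Critical value: ±1.96. Since |2.76| > 1.96, Reject H₀.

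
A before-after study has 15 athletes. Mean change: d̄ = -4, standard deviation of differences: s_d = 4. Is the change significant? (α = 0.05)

t = d̄/(s_d/√n) = -4/(4/√15) = -3.873. df = 14, critical t = ±2.145. Reject H₀.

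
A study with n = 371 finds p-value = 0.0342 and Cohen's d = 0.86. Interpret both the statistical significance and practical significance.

Statistically significant (p = 0.0342 < 0.05). Cohen's d = 0.86 indicates a large effect size. Both statistical and practical significance should be considered.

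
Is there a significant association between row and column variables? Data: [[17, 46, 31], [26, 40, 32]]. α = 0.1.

χ² = 2.236. df = 2, critical = 4.605. Fail to reject H₀. No evidence of dependence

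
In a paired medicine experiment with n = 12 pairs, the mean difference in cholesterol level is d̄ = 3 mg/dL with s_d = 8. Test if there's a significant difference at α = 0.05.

t = d̄/(s_d/√n) = 3/(8/√12) = 1.299. df = 11, critical t = ±2.201. Fail to reject H₀.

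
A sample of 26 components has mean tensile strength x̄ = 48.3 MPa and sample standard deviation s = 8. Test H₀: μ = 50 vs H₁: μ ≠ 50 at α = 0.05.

t = (x̄ - μ₀)/(s/√n) = (48.3 - 50)/(8/√26) = -1.084. df = 25, critical t = ±2.06. Fail to reject H₀.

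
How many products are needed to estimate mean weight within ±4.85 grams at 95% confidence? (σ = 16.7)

n = (z*σ/E)² = (1.96×16.7/4.85)² = 45.5 → n = 46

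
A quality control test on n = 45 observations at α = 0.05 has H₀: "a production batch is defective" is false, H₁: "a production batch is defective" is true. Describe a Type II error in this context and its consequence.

Type II error: failing to reject H₀ when it is false — concluding that a production batch is defective is not supported when in fact it is. Consequence: shipping a defective batch — faulty products reach customers.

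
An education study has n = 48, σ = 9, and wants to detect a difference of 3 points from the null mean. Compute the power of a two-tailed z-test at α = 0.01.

SE = σ/√n = 9/√48 = 1.299. Non-centrality λ = d/SE = 3/1.299 = 2.309. Power ≈ Φ(λ - z_{α/2}) = Φ(2.309 - 2.576) = Φ(-0.267) = 0.395.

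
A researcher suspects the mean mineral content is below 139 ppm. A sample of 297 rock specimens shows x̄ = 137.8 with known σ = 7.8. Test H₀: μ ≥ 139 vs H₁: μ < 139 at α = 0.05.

z = -2.651. Critical value: -1.645. Reject H₀.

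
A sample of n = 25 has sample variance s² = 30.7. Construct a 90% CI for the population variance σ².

df = 24. χ²_{0.05} = 36.415, χ²_{0.95} = 13.848. CI for σ² = ((n-1)s²/χ²_{α/2}, (n-1)s²/χ²_{1-α/2}) = (24·30.7/36.415, 24·30.7/13.848) = (20.23, 53.21)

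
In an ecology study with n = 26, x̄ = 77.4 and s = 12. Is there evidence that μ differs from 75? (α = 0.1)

t = (x̄ - μ₀)/(s/√n) = (77.4 - 75)/(12/√26) = 1.02. df = 25, critical t = ±1.708. Fail to reject H₀.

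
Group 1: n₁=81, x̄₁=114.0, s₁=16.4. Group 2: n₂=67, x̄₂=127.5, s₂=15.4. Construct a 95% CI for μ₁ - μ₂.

Difference = -13.5. SE = √(16.4²/81 + 15.4²/67) = 2.619. CI = (-18.63, -8.37)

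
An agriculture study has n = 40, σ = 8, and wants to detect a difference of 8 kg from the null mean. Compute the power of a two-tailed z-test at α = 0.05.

SE = σ/√n = 8/√40 = 1.265. Non-centrality λ = d/SE = 8/1.265 = 6.325. Power ≈ Φ(λ - z_{α/2}) = Φ(6.325 - 1.96) = Φ(4.365) = 1.0.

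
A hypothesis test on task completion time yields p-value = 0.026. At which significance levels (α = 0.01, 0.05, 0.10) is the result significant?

p = 0.026. Significant at: α = 0.05, 0.1.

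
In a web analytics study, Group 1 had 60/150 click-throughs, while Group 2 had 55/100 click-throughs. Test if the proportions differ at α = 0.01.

p̂₁ = 0.4, p̂₂ = 0.55, pooled p̂ = 0.46. z = -2.331. Critical: ±2.576. Fail to reject H₀.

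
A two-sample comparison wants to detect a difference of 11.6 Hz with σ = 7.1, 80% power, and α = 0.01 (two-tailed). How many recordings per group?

n per group = 2(z_α/2 + z_β)²σ²/d² = 2×(2.576 + 0.84)²×7.1²/11.6² = 8.7 → n = 9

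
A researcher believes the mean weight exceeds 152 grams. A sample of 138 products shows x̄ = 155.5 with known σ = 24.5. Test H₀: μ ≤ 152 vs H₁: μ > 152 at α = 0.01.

z = 1.678. Critical value: 2.33. Fail to reject H₀.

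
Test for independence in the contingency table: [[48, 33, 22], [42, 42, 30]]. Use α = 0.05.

χ² = 2.159. df = 2, critical = 5.991. Fail to reject H₀. No evidence of dependence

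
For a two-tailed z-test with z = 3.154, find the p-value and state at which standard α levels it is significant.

p = 2·P(Z > |3.154|) = 2·(1 - Φ(3.154)) ≈ 0.0016. Significant at α = 0.1; Significant at α = 0.05; Significant at α = 0.01.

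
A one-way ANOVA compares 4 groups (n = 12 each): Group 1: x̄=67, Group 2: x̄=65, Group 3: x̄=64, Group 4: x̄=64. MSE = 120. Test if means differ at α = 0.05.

Grand mean = 65.0. SS_between = 72.0, MS_between = 24.0. F = 0.2, F_crit ≈ 2.816. Fail to reject H₀.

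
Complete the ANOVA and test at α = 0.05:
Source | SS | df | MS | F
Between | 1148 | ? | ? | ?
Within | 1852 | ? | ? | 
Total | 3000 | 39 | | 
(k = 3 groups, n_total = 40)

df_between = 2, df_within = 37. MS_between = 574.0, MS_within = 50.05. F = 11.468, F_crit ≈ 3.252. Reject H₀.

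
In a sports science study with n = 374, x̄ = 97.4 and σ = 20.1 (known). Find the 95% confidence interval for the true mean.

CI = x̄ ± z*(σ/√n) = 97.4 ± 1.96(20.1/√374) = 97.4 ± 2.04 = (95.36, 99.44)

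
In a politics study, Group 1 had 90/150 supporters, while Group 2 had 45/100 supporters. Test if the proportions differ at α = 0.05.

p̂₁ = 0.6, p̂₂ = 0.45, pooled p̂ = 0.54. z = 2.331. Critical: ±1.96. Reject H₀.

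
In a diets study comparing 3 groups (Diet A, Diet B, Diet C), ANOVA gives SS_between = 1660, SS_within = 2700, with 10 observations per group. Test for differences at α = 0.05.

df_between = 2, df_within = 27. F = MS_between/MS_within = 830.0/100.0 = 8.3. F_crit ≈ 3.354. Reject H₀. At least one mean differs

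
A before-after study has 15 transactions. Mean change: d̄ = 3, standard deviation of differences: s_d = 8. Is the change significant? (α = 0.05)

t = d̄/(s_d/√n) = 3/(8/√15) = 1.452. df = 14, critical t = ±2.145. Fail to reject H₀.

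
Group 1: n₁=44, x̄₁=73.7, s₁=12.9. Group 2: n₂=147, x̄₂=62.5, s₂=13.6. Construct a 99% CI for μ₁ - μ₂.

Difference = 11.2. SE = √(12.9²/44 + 13.6²/147) = 2.245. CI = (5.42, 16.98)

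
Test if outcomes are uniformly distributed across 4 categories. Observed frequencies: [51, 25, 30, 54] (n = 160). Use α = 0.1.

Expected = 40 each. χ² = Σ(O-E)²/E = 16.05. df = 3, critical value = 6.251. Reject H₀.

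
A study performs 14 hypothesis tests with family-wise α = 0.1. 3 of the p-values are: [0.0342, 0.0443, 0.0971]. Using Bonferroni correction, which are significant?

Bonferroni α = 0.1/14 = 0.00714. None of the given p-values are significant.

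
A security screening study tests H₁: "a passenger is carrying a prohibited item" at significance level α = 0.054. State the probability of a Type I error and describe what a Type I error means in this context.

P(Type I error) = α = 0.054. A Type I error is rejecting H₀ when H₀ is actually true (false positive) — here, concluding that a passenger is carrying a prohibited item when in fact this is not the case. Consequence: detaining an innocent passenger — delay and inconvenience.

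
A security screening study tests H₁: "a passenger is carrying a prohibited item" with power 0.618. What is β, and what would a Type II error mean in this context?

β = 1 - power = 1 - 0.618 = 0.382. A Type II error is failing to reject H₀ when H₀ is false (false negative) — here, failing to conclude that a passenger is carrying a prohibited item when in fact it is true. Consequence: letting a prohibited item through — security breach.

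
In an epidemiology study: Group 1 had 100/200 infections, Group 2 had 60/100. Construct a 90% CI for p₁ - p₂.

p̂₁ = 0.5, p̂₂ = 0.6. Difference = -0.1. CI = (-0.199, -0.001)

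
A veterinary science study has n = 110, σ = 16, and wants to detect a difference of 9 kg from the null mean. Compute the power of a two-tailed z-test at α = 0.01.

SE = σ/√n = 16/√110 = 1.526. Non-centrality λ = d/SE = 9/1.526 = 5.9. Power ≈ Φ(λ - z_{α/2}) = Φ(5.9 - 2.576) = Φ(3.324) = 1.0.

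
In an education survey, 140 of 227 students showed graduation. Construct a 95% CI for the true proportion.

p̂ = 0.617. CI = p̂ ± z*√(p̂(1-p̂)/n) = (0.553, 0.68)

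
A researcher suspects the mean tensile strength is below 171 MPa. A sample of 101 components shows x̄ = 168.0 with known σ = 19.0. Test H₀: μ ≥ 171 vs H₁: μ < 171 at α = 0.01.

z = -1.587. Critical value: -2.33. Fail to reject H₀.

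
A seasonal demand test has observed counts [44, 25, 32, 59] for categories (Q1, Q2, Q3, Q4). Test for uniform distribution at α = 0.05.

Expected = 40 each. χ² = Σ(O-E)²/E = 16.65. df = 3, critical value = 7.815. Reject H₀.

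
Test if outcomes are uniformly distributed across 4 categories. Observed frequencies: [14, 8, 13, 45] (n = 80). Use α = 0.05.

Expected = 20 each. χ² = Σ(O-E)²/E = 42.7. df = 3, critical value = 7.815. Reject H₀.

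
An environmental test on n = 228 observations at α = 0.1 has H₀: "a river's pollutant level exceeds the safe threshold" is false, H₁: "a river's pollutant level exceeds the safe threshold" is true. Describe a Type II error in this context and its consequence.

Type II error: failing to reject H₀ when it is false — concluding that a river's pollutant level exceeds the safe threshold is not supported when in fact it is. Consequence: allowing unsafe pollution to continue.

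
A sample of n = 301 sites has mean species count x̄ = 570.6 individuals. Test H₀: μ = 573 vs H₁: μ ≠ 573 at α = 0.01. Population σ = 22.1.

z = (x̄ - μ₀)/(σ/√n) = (570.6 - 573)/(22.1/√301) = -1.884. Critical value: ±2.576. Since |-1.884| ≤ 2.576, Fail to reject H₀.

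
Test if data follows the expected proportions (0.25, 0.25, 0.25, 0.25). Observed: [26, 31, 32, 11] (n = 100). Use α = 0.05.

Expected: [25.0, 25.0, 25.0, 25.0]. χ² = 11.28. df = 3, critical = 7.815. Reject H₀.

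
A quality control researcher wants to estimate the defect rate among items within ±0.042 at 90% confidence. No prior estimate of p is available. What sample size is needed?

Conservative approach: use p = 0.5 (maximizes p(1-p) = 0.25). n = z²(0.25)/E² = 1.645²×0.25/0.042² = 383.5 → n = 384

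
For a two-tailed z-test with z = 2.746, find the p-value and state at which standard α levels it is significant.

p = 2·P(Z > |2.746|) = 2·(1 - Φ(2.746)) ≈ 0.006. Significant at α = 0.1; Significant at α = 0.05; Significant at α = 0.01.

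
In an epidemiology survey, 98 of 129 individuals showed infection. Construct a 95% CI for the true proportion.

p̂ = 0.76. CI = p̂ ± z*√(p̂(1-p̂)/n) = (0.686, 0.833)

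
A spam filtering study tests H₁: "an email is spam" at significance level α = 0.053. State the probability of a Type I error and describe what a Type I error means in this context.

P(Type I error) = α = 0.053. A Type I error is rejecting H₀ when H₀ is actually true (false positive) — here, concluding that an email is spam when in fact this is not the case. Consequence: a legitimate email is sent to the spam folder and the user misses it.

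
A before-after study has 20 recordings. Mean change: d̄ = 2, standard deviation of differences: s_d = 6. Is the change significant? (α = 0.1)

t = d̄/(s_d/√n) = 2/(6/√20) = 1.491. df = 19, critical t = ±1.729. Fail to reject H₀.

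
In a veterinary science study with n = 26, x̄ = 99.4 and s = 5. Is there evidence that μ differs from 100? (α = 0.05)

t = (x̄ - μ₀)/(s/√n) = (99.4 - 100)/(5/√26) = -0.612. df = 25, critical t = ±2.06. Fail to reject H₀.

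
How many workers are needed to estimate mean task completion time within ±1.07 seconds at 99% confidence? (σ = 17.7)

n = (z*σ/E)² = (2.576×17.7/1.07)² = 1815.8 → n = 1816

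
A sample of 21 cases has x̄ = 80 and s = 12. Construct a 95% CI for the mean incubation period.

CI = x̄ ± t*(s/√n) = 80 ± 2.086(12/√21) = (74.54, 85.46)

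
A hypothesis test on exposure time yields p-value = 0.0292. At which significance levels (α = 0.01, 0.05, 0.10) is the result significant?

p = 0.0292. Significant at: α = 0.05, 0.1.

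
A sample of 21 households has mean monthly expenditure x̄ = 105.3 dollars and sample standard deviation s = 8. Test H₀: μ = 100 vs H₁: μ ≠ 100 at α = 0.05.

t = (x̄ - μ₀)/(s/√n) = (105.3 - 100)/(8/√21) = 3.036. df = 20, critical t = ±2.086. Reject H₀.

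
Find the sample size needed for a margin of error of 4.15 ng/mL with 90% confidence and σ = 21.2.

n = (z*σ/E)² = (1.645×21.2/4.15)² = 70.6 → n = 71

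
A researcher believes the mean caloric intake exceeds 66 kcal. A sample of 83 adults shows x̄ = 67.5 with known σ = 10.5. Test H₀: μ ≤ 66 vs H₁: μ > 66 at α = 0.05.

z = 1.301. Critical value: 1.645. Fail to reject H₀.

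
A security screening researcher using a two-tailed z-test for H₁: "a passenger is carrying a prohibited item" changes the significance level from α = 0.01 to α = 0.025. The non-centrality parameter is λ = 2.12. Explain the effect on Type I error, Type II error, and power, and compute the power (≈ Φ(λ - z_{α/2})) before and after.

Increasing α from 0.01 to 0.025:
• Type I error rate increases (α is the Type I rate by definition).
• Critical value moves from z_{α/2} = 2.576 to 2.241, so power = Φ(λ - z_{α/2}) goes from Φ(2.12 - 2.576) = 0.324 to Φ(2.12 - 2.241) = 0.452.
• Type II error rate β = 1 - power therefore decreases (0.676 → 0.548).
Appropriate when false negatives are costly — here, letting a prohibited item through — security breach.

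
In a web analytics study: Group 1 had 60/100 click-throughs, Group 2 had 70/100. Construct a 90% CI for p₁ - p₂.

p̂₁ = 0.6, p̂₂ = 0.7. Difference = -0.1. CI = (-0.21, 0.01)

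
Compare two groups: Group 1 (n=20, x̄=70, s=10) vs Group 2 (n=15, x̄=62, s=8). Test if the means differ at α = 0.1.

Pooled sp = 9.2. t = 2.545, df = 33. Critical t = ±1.692. Reject H₀.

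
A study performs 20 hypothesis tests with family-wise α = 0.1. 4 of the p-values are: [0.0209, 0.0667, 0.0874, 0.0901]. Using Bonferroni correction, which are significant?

Bonferroni α = 0.1/20 = 0.005. None of the given p-values are significant.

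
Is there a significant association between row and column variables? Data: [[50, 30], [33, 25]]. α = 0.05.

χ² = 0.44. df = 1, critical = 3.841. Fail to reject H₀. No evidence of dependence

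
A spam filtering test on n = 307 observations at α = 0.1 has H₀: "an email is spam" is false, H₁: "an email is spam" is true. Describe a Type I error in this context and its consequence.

Type I error: rejecting H₀ when it is true — concluding that an email is spam when in fact it is not. Consequence: a legitimate email is sent to the spam folder and the user misses it.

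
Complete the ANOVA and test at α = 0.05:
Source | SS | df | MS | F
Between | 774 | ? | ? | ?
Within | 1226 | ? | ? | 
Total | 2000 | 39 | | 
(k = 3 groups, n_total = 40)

df_between = 2, df_within = 37. MS_between = 387.0, MS_within = 33.14. F = 11.679, F_crit ≈ 3.252. Reject H₀.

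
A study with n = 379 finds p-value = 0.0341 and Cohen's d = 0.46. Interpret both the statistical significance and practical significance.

Statistically significant (p = 0.0341 < 0.05). Cohen's d = 0.46 indicates a small effect size. Both statistical and practical significance should be considered.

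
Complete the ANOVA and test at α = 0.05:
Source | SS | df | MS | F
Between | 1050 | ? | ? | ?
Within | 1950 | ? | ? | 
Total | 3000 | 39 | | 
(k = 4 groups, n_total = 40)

df_between = 3, df_within = 36. MS_between = 350.0, MS_within = 54.17. F = 6.462, F_crit ≈ 2.866. Reject H₀.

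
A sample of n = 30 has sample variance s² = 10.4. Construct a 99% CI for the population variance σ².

df = 29. χ²_{0.005} = 52.336, χ²_{0.995} = 13.121. CI for σ² = ((n-1)s²/χ²_{α/2}, (n-1)s²/χ²_{1-α/2}) = (29·10.4/52.336, 29·10.4/13.121) = (5.76, 22.99)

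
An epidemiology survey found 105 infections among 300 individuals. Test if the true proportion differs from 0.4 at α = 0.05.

p̂ = 0.35, p₀ = 0.4. z = (p̂ - p₀)/√(p₀(1-p₀)/n) = -1.768. Critical: ±1.96. Fail to reject H₀.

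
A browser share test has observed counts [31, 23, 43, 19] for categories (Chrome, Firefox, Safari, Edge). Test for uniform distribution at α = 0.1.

Expected = 29 each. χ² = Σ(O-E)²/E = 11.586. df = 3, critical value = 6.251. Reject H₀.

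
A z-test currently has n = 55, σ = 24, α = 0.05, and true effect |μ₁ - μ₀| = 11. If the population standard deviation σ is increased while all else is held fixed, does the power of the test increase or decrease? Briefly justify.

Power decreases: a larger σ inflates the standard error σ/√n, pulling the sampling distribution under H₁ back toward the critical value.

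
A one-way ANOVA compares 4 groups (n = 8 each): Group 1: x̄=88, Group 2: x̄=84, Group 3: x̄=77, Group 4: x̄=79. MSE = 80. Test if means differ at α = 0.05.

Grand mean = 82.0. SS_between = 592.0, MS_between = 197.33. F = 2.467, F_crit ≈ 2.947. Fail to reject H₀.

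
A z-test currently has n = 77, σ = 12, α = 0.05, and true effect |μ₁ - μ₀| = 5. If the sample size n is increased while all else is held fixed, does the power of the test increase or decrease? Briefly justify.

Power increases: a larger n shrinks the standard error σ/√n, moving the sampling distribution under H₁ further from the critical value.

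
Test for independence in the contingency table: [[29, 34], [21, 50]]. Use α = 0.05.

χ² = 3.864. df = 1, critical = 3.841. Reject H₀. Variables are dependent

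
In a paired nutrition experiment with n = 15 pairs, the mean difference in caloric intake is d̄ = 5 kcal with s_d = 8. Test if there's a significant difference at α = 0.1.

t = d̄/(s_d/√n) = 5/(8/√15) = 2.421. df = 14, critical t = ±1.761. Reject H₀.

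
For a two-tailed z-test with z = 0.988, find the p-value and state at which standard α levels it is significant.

p = 2·P(Z > |0.988|) = 2·(1 - Φ(0.988)) ≈ 0.3232. Not significant at any standard level.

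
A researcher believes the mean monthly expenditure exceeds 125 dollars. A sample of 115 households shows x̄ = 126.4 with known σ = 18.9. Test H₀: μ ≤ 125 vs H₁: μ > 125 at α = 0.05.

z = 0.794. Critical value: 1.645. Fail to reject H₀.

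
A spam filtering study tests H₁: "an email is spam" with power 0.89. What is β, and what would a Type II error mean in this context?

β = 1 - power = 1 - 0.89 = 0.11. A Type II error is failing to reject H₀ when H₀ is false (false negative) — here, failing to conclude that an email is spam when in fact it is true. Consequence: a spam email lands in the inbox.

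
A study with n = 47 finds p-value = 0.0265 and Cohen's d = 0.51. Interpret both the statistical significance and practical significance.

Statistically significant (p = 0.0265 < 0.05). Cohen's d = 0.51 indicates a medium effect size. Both statistical and practical significance should be considered.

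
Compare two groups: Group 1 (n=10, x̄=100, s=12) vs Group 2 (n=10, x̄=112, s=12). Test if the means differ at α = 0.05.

Pooled sp = 12.0. t = -2.236, df = 18. Critical t = ±2.101. Reject H₀.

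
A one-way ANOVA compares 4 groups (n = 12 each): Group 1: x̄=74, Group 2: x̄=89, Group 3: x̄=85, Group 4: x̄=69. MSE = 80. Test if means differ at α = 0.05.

Grand mean = 79.25. SS_between = 3129.0, MS_between = 1043.0. F = 13.037, F_crit ≈ 2.816. Reject H₀.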